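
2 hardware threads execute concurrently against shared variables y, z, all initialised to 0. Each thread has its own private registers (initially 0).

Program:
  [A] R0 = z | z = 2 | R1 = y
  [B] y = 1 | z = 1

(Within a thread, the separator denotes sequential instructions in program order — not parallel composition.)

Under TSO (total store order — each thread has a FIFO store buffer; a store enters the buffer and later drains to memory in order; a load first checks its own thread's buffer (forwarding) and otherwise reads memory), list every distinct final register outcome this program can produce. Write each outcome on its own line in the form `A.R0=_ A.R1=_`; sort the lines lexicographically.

A.R0=0 A.R1=0
A.R0=0 A.R1=1
A.R0=1 A.R1=1

outcome vector order: (A.R0,A.R1)
|TSO outcomes| = 3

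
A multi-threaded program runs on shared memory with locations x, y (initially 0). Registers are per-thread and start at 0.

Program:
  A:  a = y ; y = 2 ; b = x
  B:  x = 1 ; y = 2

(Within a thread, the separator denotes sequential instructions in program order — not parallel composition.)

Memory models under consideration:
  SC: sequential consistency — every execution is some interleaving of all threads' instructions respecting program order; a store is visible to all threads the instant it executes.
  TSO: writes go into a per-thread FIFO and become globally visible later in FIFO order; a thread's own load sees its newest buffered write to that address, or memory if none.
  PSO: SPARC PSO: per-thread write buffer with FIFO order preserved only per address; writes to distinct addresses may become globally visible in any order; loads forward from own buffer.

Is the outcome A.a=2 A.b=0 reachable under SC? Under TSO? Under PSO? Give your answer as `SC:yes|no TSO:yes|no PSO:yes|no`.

SC:no TSO:no PSO:yes

outcome vector order: (A.a,A.b)
SC (3): <0 0>, <0 1>, <2 1>
TSO (3): <0 0>, <0 1>, <2 1>
PSO (4): <0 0>, <0 1>, <2 0>, <2 1>
target <2 0> ∈ {PSO}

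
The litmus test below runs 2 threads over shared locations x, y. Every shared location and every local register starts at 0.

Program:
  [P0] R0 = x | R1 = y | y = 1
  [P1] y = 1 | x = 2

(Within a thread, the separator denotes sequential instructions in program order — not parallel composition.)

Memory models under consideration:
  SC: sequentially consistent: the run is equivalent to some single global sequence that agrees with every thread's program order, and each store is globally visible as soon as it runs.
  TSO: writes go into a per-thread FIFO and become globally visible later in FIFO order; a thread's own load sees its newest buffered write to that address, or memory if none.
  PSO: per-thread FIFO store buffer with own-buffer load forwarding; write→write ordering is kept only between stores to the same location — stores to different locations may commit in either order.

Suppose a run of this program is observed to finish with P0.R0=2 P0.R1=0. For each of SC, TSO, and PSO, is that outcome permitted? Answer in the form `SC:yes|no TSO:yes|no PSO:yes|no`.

SC:no TSO:no PSO:yes

outcome vector order: (P0.R0,P0.R1)
under SC → (0,0); (0,1); (2,1)
under TSO → (0,0); (0,1); (2,1)
under PSO → (0,0); (0,1); (2,0); (2,1)
target (2,0) ∈ {PSO}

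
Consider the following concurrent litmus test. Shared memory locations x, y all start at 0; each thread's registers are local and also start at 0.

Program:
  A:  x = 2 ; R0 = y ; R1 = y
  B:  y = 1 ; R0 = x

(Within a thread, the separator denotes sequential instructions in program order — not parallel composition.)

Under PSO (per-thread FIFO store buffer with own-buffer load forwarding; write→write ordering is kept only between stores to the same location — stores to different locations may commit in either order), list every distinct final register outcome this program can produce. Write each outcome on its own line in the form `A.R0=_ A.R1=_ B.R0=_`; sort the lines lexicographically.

A.R0=0 A.R1=0 B.R0=0
A.R0=0 A.R1=0 B.R0=2
A.R0=0 A.R1=1 B.R0=0
A.R0=0 A.R1=1 B.R0=2
A.R0=1 A.R1=1 B.R0=0
A.R0=1 A.R1=1 B.R0=2

outcome vector order: (A.R0,A.R1,B.R0)
|PSO outcomes| = 6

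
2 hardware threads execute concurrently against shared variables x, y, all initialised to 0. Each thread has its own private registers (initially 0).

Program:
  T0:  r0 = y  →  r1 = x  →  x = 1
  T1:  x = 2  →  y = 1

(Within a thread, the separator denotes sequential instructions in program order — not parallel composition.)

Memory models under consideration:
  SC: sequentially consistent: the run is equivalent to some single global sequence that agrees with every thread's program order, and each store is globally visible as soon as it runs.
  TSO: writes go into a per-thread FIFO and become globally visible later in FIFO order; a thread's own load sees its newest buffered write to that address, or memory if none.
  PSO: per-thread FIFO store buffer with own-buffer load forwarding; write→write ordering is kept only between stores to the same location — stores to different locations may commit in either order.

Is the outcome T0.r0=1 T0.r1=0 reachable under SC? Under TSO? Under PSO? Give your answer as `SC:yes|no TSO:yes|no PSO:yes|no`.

outcome vector order: (T0.r0,T0.r1)
[SC] allowed = {0/0, 0/2, 1/2}
[TSO] allowed = {0/0, 0/2, 1/2}
[PSO] allowed = {0/0, 0/2, 1/0, 1/2}
target 1/0 ∈ {PSO}

SC:no TSO:no PSO:yes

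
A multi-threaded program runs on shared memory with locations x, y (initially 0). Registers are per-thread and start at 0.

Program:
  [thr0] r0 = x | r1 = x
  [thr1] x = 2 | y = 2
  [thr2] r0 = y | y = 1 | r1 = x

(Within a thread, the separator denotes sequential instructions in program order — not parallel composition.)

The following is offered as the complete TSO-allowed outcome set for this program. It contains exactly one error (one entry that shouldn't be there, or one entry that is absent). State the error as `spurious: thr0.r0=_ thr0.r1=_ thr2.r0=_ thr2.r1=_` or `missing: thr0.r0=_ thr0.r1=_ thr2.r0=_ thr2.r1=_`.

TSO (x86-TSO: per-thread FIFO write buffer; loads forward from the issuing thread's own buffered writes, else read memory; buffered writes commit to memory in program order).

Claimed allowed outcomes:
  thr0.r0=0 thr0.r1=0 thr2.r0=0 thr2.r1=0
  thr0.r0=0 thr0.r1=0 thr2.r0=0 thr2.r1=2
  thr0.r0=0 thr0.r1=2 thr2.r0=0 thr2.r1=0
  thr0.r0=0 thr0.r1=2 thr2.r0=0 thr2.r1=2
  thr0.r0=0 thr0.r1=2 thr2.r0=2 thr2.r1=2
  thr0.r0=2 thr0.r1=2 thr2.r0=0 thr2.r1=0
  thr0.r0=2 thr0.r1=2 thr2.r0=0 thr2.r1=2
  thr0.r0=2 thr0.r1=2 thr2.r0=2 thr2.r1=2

missing: thr0.r0=0 thr0.r1=0 thr2.r0=2 thr2.r1=2

outcome vector order: (thr0.r0,thr0.r1,thr2.r0,thr2.r1)
TSO: 9 outcomes — {(0,0,0,0) (0,0,0,2) (0,0,2,2) (0,2,0,0) (0,2,0,2) (0,2,2,2) (2,2,0,0) (2,2,0,2) (2,2,2,2)}
TSO∖claimed = {(0,0,2,2)}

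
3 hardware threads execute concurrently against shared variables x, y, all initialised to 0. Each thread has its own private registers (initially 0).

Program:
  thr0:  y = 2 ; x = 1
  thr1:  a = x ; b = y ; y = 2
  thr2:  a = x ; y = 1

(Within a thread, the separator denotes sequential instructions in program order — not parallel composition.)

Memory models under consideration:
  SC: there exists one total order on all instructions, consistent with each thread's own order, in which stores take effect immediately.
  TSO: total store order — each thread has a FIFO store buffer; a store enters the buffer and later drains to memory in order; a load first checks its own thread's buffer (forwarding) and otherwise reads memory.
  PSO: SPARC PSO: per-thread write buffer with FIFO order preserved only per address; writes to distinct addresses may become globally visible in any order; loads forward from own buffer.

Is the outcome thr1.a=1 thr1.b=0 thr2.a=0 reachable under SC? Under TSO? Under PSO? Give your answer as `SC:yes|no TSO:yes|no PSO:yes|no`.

outcome vector order: (thr1.a,thr1.b,thr2.a)
[SC] allowed = {(0,0,0) (0,0,1) (0,1,0) (0,1,1) (0,2,0) (0,2,1) (1,1,0) (1,1,1) (1,2,0) (1,2,1)}
[TSO] allowed = {(0,0,0) (0,0,1) (0,1,0) (0,1,1) (0,2,0) (0,2,1) (1,1,0) (1,1,1) (1,2,0) (1,2,1)}
[PSO] allowed = {(0,0,0) (0,0,1) (0,1,0) (0,1,1) (0,2,0) (0,2,1) (1,0,0) (1,0,1) (1,1,0) (1,1,1) (1,2,0) (1,2,1)}
target (1,0,0) ∈ {PSO}

SC:no TSO:no PSO:yes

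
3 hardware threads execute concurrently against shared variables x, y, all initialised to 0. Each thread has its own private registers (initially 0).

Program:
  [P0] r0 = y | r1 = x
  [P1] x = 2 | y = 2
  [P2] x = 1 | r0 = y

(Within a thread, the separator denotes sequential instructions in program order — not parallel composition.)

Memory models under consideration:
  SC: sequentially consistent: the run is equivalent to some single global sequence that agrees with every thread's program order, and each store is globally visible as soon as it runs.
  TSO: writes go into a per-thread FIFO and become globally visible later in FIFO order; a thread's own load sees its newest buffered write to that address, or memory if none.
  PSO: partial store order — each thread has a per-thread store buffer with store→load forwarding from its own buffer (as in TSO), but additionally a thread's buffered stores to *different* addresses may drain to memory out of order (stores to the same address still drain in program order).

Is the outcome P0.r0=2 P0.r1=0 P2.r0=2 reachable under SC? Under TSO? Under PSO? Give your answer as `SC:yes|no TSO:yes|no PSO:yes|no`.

SC:no TSO:no PSO:yes

outcome vector order: (P0.r0,P0.r1,P2.r0)
[SC] allowed = {(0,0,0) (0,0,2) (0,1,0) (0,1,2) (0,2,0) (0,2,2) (2,1,0) (2,1,2) (2,2,0) (2,2,2)}
[TSO] allowed = {(0,0,0) (0,0,2) (0,1,0) (0,1,2) (0,2,0) (0,2,2) (2,1,0) (2,1,2) (2,2,0) (2,2,2)}
[PSO] allowed = {(0,0,0) (0,0,2) (0,1,0) (0,1,2) (0,2,0) (0,2,2) (2,0,0) (2,0,2) (2,1,0) (2,1,2) (2,2,0) (2,2,2)}
target (2,0,2) ∈ {PSO}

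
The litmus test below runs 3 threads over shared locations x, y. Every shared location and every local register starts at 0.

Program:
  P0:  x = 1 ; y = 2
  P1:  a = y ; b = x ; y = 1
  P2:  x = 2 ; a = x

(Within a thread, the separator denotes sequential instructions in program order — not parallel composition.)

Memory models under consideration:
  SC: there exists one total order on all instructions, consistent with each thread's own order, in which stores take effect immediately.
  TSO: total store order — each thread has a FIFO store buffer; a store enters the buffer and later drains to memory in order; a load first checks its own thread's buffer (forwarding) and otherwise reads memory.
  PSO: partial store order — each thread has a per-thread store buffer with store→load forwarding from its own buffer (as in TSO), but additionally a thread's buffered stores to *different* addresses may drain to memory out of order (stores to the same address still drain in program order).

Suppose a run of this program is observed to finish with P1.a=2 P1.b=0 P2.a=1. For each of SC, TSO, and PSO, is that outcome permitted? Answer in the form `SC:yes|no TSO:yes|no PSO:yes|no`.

SC:no TSO:no PSO:yes

outcome vector order: (P1.a,P1.b,P2.a)
under SC → 0/0/1 0/0/2 0/1/1 0/1/2 0/2/1 0/2/2 2/1/1 2/1/2 2/2/2
under TSO → 0/0/1 0/0/2 0/1/1 0/1/2 0/2/1 0/2/2 2/1/1 2/1/2 2/2/2
under PSO → 0/0/1 0/0/2 0/1/1 0/1/2 0/2/1 0/2/2 2/0/1 2/0/2 2/1/1 2/1/2 2/2/1 2/2/2
target 2/0/1 ∈ {PSO}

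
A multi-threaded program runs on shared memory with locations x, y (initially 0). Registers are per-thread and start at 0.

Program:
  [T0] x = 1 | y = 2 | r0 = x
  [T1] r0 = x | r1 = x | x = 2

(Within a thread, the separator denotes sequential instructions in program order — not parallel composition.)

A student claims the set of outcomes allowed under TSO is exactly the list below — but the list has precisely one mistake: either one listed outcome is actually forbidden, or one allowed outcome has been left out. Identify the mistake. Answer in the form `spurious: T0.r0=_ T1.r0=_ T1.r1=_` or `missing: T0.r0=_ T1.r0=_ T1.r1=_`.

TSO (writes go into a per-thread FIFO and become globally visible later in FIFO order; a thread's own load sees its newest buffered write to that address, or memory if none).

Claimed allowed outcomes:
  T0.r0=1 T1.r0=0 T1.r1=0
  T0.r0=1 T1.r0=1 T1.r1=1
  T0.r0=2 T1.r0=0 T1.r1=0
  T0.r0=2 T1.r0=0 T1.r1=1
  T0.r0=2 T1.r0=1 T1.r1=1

outcome vector order: (T0.r0,T1.r0,T1.r1)
[TSO] allowed = {(1,0,0) (1,0,1) (1,1,1) (2,0,0) (2,0,1) (2,1,1)}
TSO∖claimed = {(1,0,1)}

missing: T0.r0=1 T1.r0=0 T1.r1=1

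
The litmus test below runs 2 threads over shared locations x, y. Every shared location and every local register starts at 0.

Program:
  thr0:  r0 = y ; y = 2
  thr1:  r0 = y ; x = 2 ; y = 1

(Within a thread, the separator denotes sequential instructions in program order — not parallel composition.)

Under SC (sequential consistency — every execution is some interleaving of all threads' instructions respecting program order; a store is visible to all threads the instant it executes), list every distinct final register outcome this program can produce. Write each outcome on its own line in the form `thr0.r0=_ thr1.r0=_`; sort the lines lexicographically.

thr0.r0=0 thr1.r0=0
thr0.r0=0 thr1.r0=2
thr0.r0=1 thr1.r0=0

outcome vector order: (thr0.r0,thr1.r0)
|SC outcomes| = 3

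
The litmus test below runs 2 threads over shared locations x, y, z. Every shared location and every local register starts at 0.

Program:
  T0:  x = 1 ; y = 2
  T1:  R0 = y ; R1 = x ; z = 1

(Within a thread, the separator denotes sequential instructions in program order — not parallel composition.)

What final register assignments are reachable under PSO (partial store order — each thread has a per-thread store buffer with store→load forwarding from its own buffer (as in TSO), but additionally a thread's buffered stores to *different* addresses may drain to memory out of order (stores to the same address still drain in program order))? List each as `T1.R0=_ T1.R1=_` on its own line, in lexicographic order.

outcome vector order: (T1.R0,T1.R1)
|PSO outcomes| = 4

T1.R0=0 T1.R1=0
T1.R0=0 T1.R1=1
T1.R0=2 T1.R1=0
T1.R0=2 T1.R1=1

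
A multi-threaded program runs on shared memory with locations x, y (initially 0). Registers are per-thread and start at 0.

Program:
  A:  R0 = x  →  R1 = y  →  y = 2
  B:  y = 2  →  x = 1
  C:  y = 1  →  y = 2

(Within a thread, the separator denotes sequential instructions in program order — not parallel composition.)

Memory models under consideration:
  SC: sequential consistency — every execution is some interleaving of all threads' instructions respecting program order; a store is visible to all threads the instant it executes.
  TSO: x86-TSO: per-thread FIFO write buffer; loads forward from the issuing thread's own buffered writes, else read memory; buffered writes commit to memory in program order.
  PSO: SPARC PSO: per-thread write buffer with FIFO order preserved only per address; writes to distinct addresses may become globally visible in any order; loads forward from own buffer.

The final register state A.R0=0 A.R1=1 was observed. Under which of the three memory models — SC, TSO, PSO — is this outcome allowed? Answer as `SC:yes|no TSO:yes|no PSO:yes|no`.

SC:yes TSO:yes PSO:yes

outcome vector order: (A.R0,A.R1)
SC: 5 outcomes — {00; 01; 02; 11; 12}
TSO: 5 outcomes — {00; 01; 02; 11; 12}
PSO: 6 outcomes — {00; 01; 02; 10; 11; 12}
target 01 ∈ {SC,TSO,PSO}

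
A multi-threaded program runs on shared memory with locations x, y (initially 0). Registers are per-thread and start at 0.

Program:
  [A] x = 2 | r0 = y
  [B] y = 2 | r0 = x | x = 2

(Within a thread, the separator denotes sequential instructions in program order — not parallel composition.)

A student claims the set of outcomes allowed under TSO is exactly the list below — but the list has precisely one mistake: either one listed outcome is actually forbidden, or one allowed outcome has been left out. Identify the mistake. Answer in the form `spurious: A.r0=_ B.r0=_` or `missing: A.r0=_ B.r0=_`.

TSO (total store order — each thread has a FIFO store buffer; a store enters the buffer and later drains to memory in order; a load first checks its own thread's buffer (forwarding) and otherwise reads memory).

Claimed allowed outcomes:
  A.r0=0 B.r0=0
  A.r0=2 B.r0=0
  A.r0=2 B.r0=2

outcome vector order: (A.r0,B.r0)
TSO (4): (0,0); (0,2); (2,0); (2,2)
TSO∖claimed = {(0,2)}

missing: A.r0=0 B.r0=2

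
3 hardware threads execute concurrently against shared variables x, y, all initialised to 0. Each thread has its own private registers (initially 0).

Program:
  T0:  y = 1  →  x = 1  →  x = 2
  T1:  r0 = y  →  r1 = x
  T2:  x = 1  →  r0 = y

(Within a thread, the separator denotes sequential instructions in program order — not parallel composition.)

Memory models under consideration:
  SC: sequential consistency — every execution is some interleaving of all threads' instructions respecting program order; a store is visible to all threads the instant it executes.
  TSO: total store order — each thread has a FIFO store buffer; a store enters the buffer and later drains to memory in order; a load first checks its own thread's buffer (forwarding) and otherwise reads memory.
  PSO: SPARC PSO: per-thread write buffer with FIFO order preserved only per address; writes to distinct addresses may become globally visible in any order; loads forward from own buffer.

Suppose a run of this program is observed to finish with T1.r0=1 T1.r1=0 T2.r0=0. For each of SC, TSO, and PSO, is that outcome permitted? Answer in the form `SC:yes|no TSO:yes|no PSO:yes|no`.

outcome vector order: (T1.r0,T1.r1,T2.r0)
[SC] allowed = {0/0/0; 0/0/1; 0/1/0; 0/1/1; 0/2/0; 0/2/1; 1/0/1; 1/1/0; 1/1/1; 1/2/0; 1/2/1}
[TSO] allowed = {0/0/0; 0/0/1; 0/1/0; 0/1/1; 0/2/0; 0/2/1; 1/0/0; 1/0/1; 1/1/0; 1/1/1; 1/2/0; 1/2/1}
[PSO] allowed = {0/0/0; 0/0/1; 0/1/0; 0/1/1; 0/2/0; 0/2/1; 1/0/0; 1/0/1; 1/1/0; 1/1/1; 1/2/0; 1/2/1}
target 1/0/0 ∈ {TSO,PSO}

SC:no TSO:yes PSO:yes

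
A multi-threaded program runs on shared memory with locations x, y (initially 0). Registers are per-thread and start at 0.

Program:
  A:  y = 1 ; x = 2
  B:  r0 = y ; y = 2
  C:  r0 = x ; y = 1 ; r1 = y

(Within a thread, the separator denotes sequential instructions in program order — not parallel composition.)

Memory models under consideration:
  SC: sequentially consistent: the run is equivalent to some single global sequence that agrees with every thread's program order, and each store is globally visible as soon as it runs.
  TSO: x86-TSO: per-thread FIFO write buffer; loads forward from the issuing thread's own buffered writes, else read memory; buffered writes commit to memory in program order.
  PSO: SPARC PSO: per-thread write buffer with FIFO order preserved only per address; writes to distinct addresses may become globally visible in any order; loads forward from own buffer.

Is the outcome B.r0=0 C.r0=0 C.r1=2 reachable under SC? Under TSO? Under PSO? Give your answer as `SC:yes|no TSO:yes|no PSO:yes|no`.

SC:yes TSO:yes PSO:yes

outcome vector order: (B.r0,C.r0,C.r1)
[SC] allowed = {<0 0 1>; <0 0 2>; <0 2 1>; <0 2 2>; <1 0 1>; <1 0 2>; <1 2 1>; <1 2 2>}
[TSO] allowed = {<0 0 1>; <0 0 2>; <0 2 1>; <0 2 2>; <1 0 1>; <1 0 2>; <1 2 1>; <1 2 2>}
[PSO] allowed = {<0 0 1>; <0 0 2>; <0 2 1>; <0 2 2>; <1 0 1>; <1 0 2>; <1 2 1>; <1 2 2>}
target <0 0 2> ∈ {SC,TSO,PSO}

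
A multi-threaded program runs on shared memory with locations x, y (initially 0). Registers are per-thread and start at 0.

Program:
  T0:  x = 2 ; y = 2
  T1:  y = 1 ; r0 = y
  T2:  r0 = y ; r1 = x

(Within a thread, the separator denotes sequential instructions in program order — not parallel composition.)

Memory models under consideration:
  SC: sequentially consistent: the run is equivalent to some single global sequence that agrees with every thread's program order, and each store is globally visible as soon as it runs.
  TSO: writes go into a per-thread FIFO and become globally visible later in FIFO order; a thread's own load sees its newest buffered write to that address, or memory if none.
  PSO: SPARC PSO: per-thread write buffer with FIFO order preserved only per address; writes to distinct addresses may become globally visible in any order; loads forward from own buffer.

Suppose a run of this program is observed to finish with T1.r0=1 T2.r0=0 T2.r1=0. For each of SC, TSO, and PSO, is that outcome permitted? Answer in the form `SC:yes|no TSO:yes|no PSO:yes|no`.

SC:yes TSO:yes PSO:yes

outcome vector order: (T1.r0,T2.r0,T2.r1)
SC: 10 outcomes — {(1,0,0); (1,0,2); (1,1,0); (1,1,2); (1,2,2); (2,0,0); (2,0,2); (2,1,0); (2,1,2); (2,2,2)}
TSO: 10 outcomes — {(1,0,0); (1,0,2); (1,1,0); (1,1,2); (1,2,2); (2,0,0); (2,0,2); (2,1,0); (2,1,2); (2,2,2)}
PSO: 12 outcomes — {(1,0,0); (1,0,2); (1,1,0); (1,1,2); (1,2,0); (1,2,2); (2,0,0); (2,0,2); (2,1,0); (2,1,2); (2,2,0); (2,2,2)}
target (1,0,0) ∈ {SC,TSO,PSO}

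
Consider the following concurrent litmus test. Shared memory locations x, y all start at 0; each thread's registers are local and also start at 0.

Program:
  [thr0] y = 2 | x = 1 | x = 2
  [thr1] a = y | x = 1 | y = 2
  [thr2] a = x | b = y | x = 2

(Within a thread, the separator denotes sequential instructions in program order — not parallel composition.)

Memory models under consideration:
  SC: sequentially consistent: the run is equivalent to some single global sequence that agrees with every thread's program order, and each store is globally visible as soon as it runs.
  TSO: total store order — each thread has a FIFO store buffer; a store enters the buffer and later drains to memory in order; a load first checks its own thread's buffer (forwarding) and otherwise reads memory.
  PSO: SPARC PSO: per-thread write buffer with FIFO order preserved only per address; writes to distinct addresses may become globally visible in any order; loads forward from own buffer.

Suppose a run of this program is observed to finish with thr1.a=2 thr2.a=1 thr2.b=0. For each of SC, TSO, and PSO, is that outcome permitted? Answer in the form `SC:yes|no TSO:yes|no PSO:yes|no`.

outcome vector order: (thr1.a,thr2.a,thr2.b)
[SC] allowed = {<0 0 0>, <0 0 2>, <0 1 0>, <0 1 2>, <0 2 2>, <2 0 0>, <2 0 2>, <2 1 2>, <2 2 2>}
[TSO] allowed = {<0 0 0>, <0 0 2>, <0 1 0>, <0 1 2>, <0 2 2>, <2 0 0>, <2 0 2>, <2 1 2>, <2 2 2>}
[PSO] allowed = {<0 0 0>, <0 0 2>, <0 1 0>, <0 1 2>, <0 2 0>, <0 2 2>, <2 0 0>, <2 0 2>, <2 1 0>, <2 1 2>, <2 2 0>, <2 2 2>}
target <2 1 0> ∈ {PSO}

SC:no TSO:no PSO:yes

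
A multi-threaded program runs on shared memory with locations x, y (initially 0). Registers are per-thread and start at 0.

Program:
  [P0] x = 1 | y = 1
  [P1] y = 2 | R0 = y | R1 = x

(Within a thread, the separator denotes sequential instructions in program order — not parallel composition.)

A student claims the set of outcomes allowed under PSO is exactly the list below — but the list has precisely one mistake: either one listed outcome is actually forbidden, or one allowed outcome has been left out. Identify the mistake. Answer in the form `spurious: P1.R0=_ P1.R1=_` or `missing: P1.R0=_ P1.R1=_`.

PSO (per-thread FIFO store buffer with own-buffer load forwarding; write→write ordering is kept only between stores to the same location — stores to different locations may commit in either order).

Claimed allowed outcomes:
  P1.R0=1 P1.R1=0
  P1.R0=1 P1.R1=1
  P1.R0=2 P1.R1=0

outcome vector order: (P1.R0,P1.R1)
under PSO → 1/0; 1/1; 2/0; 2/1
PSO∖claimed = {2/1}

missing: P1.R0=2 P1.R1=1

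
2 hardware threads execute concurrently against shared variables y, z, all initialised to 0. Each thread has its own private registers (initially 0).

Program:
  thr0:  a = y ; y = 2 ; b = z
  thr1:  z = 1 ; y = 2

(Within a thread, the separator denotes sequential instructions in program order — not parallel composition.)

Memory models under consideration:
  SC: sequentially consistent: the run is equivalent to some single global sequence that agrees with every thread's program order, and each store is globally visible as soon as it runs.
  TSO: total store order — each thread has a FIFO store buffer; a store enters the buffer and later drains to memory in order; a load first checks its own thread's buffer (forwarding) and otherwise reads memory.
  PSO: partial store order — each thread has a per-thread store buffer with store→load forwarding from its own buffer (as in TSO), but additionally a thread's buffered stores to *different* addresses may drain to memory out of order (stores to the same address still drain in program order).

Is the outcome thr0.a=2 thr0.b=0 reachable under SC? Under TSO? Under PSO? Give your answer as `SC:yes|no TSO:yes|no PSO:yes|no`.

SC:no TSO:no PSO:yes

outcome vector order: (thr0.a,thr0.b)
SC (3): (0,0), (0,1), (2,1)
TSO (3): (0,0), (0,1), (2,1)
PSO (4): (0,0), (0,1), (2,0), (2,1)
target (2,0) ∈ {PSO}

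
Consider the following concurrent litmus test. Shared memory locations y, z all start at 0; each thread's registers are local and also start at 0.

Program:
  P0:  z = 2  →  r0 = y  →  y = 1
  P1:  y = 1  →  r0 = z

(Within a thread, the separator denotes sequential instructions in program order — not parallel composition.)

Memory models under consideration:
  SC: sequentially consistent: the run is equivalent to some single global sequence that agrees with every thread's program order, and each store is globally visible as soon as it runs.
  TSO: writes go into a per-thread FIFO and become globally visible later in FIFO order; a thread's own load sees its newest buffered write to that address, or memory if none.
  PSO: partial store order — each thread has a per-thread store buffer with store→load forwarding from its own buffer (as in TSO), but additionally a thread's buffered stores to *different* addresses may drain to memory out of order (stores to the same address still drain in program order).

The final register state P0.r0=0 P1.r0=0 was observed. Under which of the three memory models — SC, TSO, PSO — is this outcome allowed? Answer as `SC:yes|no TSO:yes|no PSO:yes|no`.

outcome vector order: (P0.r0,P1.r0)
SC: 3 outcomes — {0/2, 1/0, 1/2}
TSO: 4 outcomes — {0/0, 0/2, 1/0, 1/2}
PSO: 4 outcomes — {0/0, 0/2, 1/0, 1/2}
target 0/0 ∈ {TSO,PSO}

SC:no TSO:yes PSO:yes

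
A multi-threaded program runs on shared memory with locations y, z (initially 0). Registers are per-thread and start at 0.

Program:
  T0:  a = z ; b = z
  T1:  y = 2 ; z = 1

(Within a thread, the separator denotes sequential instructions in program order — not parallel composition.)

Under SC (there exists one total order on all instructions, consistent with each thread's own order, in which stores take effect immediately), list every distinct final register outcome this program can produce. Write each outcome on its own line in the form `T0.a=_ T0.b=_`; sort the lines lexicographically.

outcome vector order: (T0.a,T0.b)
|SC outcomes| = 3

T0.a=0 T0.b=0
T0.a=0 T0.b=1
T0.a=1 T0.b=1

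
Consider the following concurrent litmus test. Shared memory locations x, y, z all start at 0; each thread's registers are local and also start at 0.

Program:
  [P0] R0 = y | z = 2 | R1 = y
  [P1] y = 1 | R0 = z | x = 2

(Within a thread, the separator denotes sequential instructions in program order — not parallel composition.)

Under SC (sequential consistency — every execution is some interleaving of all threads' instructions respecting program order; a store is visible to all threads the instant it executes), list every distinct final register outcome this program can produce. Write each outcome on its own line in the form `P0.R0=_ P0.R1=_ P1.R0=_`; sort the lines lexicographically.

outcome vector order: (P0.R0,P0.R1,P1.R0)
|SC outcomes| = 5

P0.R0=0 P0.R1=0 P1.R0=2
P0.R0=0 P0.R1=1 P1.R0=0
P0.R0=0 P0.R1=1 P1.R0=2
P0.R0=1 P0.R1=1 P1.R0=0
P0.R0=1 P0.R1=1 P1.R0=2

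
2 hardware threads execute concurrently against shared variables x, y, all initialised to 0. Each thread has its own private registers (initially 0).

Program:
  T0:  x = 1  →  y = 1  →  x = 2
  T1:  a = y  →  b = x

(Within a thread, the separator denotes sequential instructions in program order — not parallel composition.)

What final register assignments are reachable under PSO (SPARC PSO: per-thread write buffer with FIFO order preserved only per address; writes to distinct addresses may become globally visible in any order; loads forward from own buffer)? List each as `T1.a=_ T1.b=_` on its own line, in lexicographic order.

T1.a=0 T1.b=0
T1.a=0 T1.b=1
T1.a=0 T1.b=2
T1.a=1 T1.b=0
T1.a=1 T1.b=1
T1.a=1 T1.b=2

outcome vector order: (T1.a,T1.b)
|PSO outcomes| = 6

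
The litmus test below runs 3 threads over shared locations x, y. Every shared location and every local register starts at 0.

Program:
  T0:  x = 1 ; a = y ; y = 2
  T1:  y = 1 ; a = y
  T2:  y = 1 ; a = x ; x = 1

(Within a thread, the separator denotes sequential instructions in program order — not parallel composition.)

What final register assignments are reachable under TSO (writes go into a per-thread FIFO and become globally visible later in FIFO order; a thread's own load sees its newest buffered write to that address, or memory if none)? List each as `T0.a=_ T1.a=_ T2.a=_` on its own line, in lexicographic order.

T0.a=0 T1.a=1 T2.a=0
T0.a=0 T1.a=1 T2.a=1
T0.a=0 T1.a=2 T2.a=0
T0.a=0 T1.a=2 T2.a=1
T0.a=1 T1.a=1 T2.a=0
T0.a=1 T1.a=1 T2.a=1
T0.a=1 T1.a=2 T2.a=0
T0.a=1 T1.a=2 T2.a=1

outcome vector order: (T0.a,T1.a,T2.a)
|TSO outcomes| = 8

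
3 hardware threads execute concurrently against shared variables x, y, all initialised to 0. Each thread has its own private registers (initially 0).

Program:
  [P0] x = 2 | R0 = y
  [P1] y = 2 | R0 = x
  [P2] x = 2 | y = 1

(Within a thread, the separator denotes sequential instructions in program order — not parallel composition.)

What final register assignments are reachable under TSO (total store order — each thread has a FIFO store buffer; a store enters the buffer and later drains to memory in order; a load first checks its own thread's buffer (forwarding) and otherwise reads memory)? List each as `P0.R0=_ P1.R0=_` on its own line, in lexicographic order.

P0.R0=0 P1.R0=0
P0.R0=0 P1.R0=2
P0.R0=1 P1.R0=0
P0.R0=1 P1.R0=2
P0.R0=2 P1.R0=0
P0.R0=2 P1.R0=2

outcome vector order: (P0.R0,P1.R0)
|TSO outcomes| = 6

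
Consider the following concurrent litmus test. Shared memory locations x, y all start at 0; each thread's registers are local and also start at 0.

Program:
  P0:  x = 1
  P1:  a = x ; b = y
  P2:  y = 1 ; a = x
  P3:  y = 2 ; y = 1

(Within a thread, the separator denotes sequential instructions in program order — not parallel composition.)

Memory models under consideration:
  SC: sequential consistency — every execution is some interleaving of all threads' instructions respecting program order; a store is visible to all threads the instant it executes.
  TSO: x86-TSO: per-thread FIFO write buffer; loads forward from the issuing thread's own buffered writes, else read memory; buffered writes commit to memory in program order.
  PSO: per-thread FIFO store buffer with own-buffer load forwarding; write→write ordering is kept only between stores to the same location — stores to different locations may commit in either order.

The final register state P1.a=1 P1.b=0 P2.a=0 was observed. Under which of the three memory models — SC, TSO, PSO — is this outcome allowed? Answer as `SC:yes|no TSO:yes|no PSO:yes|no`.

outcome vector order: (P1.a,P1.b,P2.a)
[SC] allowed = {(0,0,0), (0,0,1), (0,1,0), (0,1,1), (0,2,0), (0,2,1), (1,0,1), (1,1,0), (1,1,1), (1,2,0), (1,2,1)}
[TSO] allowed = {(0,0,0), (0,0,1), (0,1,0), (0,1,1), (0,2,0), (0,2,1), (1,0,0), (1,0,1), (1,1,0), (1,1,1), (1,2,0), (1,2,1)}
[PSO] allowed = {(0,0,0), (0,0,1), (0,1,0), (0,1,1), (0,2,0), (0,2,1), (1,0,0), (1,0,1), (1,1,0), (1,1,1), (1,2,0), (1,2,1)}
target (1,0,0) ∈ {TSO,PSO}

SC:no TSO:yes PSO:yes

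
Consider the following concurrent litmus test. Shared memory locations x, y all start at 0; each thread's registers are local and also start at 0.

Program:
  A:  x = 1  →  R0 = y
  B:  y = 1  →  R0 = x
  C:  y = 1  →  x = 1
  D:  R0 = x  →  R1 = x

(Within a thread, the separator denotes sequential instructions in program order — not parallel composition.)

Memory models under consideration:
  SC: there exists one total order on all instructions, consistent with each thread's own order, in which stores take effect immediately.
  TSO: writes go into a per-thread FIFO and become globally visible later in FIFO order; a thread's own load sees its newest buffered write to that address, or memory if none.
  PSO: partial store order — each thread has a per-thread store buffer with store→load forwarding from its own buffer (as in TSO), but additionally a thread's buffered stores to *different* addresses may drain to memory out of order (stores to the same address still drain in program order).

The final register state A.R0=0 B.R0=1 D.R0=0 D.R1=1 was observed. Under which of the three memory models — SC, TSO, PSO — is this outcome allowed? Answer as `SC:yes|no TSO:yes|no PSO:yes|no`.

outcome vector order: (A.R0,B.R0,D.R0,D.R1)
SC (9): <0 1 0 0> <0 1 0 1> <0 1 1 1> <1 0 0 0> <1 0 0 1> <1 0 1 1> <1 1 0 0> <1 1 0 1> <1 1 1 1>
TSO (12): <0 0 0 0> <0 0 0 1> <0 0 1 1> <0 1 0 0> <0 1 0 1> <0 1 1 1> <1 0 0 0> <1 0 0 1> <1 0 1 1> <1 1 0 0> <1 1 0 1> <1 1 1 1>
PSO (12): <0 0 0 0> <0 0 0 1> <0 0 1 1> <0 1 0 0> <0 1 0 1> <0 1 1 1> <1 0 0 0> <1 0 0 1> <1 0 1 1> <1 1 0 0> <1 1 0 1> <1 1 1 1>
target <0 1 0 1> ∈ {SC,TSO,PSO}

SC:yes TSO:yes PSO:yes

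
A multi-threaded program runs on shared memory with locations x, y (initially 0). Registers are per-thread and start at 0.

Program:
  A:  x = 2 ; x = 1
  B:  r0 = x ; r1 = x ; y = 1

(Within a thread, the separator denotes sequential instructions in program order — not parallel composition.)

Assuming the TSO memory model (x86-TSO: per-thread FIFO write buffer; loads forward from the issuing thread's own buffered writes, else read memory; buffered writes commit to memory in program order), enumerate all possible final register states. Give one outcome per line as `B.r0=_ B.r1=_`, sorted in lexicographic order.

outcome vector order: (B.r0,B.r1)
|TSO outcomes| = 6

B.r0=0 B.r1=0
B.r0=0 B.r1=1
B.r0=0 B.r1=2
B.r0=1 B.r1=1
B.r0=2 B.r1=1
B.r0=2 B.r1=2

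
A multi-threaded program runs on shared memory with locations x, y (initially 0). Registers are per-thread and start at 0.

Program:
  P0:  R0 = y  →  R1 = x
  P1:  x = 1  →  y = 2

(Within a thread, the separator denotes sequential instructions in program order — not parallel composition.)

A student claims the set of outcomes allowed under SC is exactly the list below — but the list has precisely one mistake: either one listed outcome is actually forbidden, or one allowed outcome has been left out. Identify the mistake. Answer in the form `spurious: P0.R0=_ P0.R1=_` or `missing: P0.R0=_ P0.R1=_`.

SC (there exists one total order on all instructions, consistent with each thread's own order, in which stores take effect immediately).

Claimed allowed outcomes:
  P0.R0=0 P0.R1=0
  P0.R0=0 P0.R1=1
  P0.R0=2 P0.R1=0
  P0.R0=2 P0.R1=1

outcome vector order: (P0.R0,P0.R1)
under SC → <0 0>, <0 1>, <2 1>
claimed∖SC = {<2 0>}

spurious: P0.R0=2 P0.R1=0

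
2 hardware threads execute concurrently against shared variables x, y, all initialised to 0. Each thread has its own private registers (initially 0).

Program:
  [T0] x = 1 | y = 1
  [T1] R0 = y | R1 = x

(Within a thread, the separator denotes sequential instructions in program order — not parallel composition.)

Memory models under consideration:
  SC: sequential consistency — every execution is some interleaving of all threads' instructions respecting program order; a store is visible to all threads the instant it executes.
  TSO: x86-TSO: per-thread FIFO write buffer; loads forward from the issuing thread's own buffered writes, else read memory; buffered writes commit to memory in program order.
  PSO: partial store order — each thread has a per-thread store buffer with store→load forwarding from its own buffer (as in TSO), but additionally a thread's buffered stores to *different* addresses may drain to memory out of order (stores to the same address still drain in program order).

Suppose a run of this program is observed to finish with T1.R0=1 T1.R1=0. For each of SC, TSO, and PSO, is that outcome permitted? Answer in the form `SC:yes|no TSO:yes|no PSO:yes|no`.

SC:no TSO:no PSO:yes

outcome vector order: (T1.R0,T1.R1)
SC: 3 outcomes — {<0 0> <0 1> <1 1>}
TSO: 3 outcomes — {<0 0> <0 1> <1 1>}
PSO: 4 outcomes — {<0 0> <0 1> <1 0> <1 1>}
target <1 0> ∈ {PSO}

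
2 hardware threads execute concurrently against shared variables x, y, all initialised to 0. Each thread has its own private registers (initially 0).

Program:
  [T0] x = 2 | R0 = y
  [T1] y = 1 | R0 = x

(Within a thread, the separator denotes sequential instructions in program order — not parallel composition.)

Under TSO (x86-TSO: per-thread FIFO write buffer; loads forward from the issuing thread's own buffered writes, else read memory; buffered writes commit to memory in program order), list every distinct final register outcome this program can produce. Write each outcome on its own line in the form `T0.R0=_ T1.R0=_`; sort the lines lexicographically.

T0.R0=0 T1.R0=0
T0.R0=0 T1.R0=2
T0.R0=1 T1.R0=0
T0.R0=1 T1.R0=2

outcome vector order: (T0.R0,T1.R0)
|TSO outcomes| = 4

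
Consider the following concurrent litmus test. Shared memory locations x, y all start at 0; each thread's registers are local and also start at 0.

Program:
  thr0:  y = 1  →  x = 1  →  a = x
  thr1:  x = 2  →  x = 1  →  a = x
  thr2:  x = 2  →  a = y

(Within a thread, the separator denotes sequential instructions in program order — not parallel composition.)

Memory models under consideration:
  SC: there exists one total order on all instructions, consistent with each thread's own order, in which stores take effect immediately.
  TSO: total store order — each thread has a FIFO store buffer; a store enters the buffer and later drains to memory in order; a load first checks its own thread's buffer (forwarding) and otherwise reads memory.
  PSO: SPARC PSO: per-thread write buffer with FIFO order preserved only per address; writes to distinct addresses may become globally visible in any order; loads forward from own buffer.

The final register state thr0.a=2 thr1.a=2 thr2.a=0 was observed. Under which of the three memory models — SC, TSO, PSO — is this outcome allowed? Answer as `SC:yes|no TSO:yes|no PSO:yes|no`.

SC:no TSO:yes PSO:yes

outcome vector order: (thr0.a,thr1.a,thr2.a)
SC (7): 1/1/0; 1/1/1; 1/2/0; 1/2/1; 2/1/0; 2/1/1; 2/2/1
TSO (8): 1/1/0; 1/1/1; 1/2/0; 1/2/1; 2/1/0; 2/1/1; 2/2/0; 2/2/1
PSO (8): 1/1/0; 1/1/1; 1/2/0; 1/2/1; 2/1/0; 2/1/1; 2/2/0; 2/2/1
target 2/2/0 ∈ {TSO,PSO}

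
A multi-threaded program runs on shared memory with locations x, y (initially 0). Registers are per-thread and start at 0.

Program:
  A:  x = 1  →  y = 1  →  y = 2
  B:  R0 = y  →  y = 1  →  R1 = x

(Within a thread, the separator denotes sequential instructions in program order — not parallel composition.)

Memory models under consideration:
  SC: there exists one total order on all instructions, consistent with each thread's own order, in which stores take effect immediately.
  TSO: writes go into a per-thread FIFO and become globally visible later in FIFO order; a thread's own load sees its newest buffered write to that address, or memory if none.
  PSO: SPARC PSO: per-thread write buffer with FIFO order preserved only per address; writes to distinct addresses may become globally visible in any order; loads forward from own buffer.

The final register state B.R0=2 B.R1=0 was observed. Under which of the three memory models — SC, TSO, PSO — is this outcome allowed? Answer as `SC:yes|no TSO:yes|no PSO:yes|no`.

outcome vector order: (B.R0,B.R1)
SC (4): (0,0), (0,1), (1,1), (2,1)
TSO (4): (0,0), (0,1), (1,1), (2,1)
PSO (6): (0,0), (0,1), (1,0), (1,1), (2,0), (2,1)
target (2,0) ∈ {PSO}

SC:no TSO:no PSO:yes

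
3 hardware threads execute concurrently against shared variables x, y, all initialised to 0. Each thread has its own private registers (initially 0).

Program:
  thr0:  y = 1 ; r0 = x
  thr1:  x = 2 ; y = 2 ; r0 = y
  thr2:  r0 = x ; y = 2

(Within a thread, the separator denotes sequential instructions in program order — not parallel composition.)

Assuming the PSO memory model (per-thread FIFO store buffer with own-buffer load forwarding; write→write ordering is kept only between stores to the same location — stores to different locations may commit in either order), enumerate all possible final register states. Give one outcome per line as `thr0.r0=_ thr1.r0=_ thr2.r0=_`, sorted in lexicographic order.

thr0.r0=0 thr1.r0=1 thr2.r0=0
thr0.r0=0 thr1.r0=1 thr2.r0=2
thr0.r0=0 thr1.r0=2 thr2.r0=0
thr0.r0=0 thr1.r0=2 thr2.r0=2
thr0.r0=2 thr1.r0=1 thr2.r0=0
thr0.r0=2 thr1.r0=1 thr2.r0=2
thr0.r0=2 thr1.r0=2 thr2.r0=0
thr0.r0=2 thr1.r0=2 thr2.r0=2

outcome vector order: (thr0.r0,thr1.r0,thr2.r0)
|PSO outcomes| = 8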